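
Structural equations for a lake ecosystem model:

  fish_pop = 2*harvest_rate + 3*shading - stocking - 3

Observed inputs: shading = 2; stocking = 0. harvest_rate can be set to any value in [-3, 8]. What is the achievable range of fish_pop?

-3 to 19

Substituting into the fish_pop equation gives fish_pop = 2*harvest_rate + 3.
Linear in harvest_rate, so extremes are at the endpoints: harvest_rate = -3 gives fish_pop = -3; harvest_rate = 8 gives fish_pop = 19.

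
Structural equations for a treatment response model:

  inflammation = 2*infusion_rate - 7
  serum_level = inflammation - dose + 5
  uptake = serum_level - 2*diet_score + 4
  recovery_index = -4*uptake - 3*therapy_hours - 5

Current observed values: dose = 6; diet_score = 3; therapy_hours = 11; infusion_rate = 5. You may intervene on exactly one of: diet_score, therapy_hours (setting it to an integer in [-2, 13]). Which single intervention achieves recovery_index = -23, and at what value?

Intervening on diet_score: recovery_index = 8*diet_score - 62. Reaching -23 requires diet_score = 39/8, not an integer.
Intervening on therapy_hours: with other inputs at their observed values, recovery_index = -3*therapy_hours - 5. Solving for -23 gives therapy_hours = 6, within [-2, 13].

set therapy_hours = 6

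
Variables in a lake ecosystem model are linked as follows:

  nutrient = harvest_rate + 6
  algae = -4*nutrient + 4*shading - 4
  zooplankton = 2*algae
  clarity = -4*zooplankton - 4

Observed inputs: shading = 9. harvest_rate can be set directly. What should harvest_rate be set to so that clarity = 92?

harvest_rate = 5

Substituting into the algae equation gives algae = -4*harvest_rate + 8.
Substituting into the zooplankton equation gives zooplankton = -8*harvest_rate + 16.
Substituting into the clarity equation gives clarity = 32*harvest_rate - 68.
Solve 32*harvest_rate - 68 = 92: harvest_rate = (92 + 68) / 32 = 5.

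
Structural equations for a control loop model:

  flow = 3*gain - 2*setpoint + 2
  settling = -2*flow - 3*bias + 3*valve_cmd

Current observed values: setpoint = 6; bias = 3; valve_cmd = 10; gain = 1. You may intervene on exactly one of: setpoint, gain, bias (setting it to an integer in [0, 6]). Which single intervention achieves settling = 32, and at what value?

set bias = 4

Intervening on setpoint: settling = 4*setpoint + 11. Reaching 32 requires setpoint = 21/4, not an integer.
Intervening on gain: settling = -6*gain + 41. Reaching 32 requires gain = 3/2, not an integer.
Intervening on bias: with other inputs at their observed values, settling = -3*bias + 44. Solving for 32 gives bias = 4, within [0, 6].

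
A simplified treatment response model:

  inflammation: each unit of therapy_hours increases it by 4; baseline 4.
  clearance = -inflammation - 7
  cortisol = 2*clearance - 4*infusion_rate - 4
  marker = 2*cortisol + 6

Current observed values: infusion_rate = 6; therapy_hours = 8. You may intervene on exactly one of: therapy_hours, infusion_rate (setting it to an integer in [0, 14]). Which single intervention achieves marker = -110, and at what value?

set therapy_hours = 1

Intervening on therapy_hours: with other inputs at their observed values, marker = -16*therapy_hours - 94. Solving for -110 gives therapy_hours = 1, within [0, 14].
Intervening on infusion_rate: marker = -8*infusion_rate - 174. Reaching -110 requires infusion_rate = -8, outside [0, 14].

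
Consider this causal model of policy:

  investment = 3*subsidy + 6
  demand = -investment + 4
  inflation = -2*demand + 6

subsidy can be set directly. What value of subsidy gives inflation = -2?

subsidy = -2

Substituting into the demand equation gives demand = -3*subsidy - 2.
inflation becomes 6*subsidy + 10.
Solve 6*subsidy + 10 = -2: subsidy = (-2 - 10) / 6 = -2.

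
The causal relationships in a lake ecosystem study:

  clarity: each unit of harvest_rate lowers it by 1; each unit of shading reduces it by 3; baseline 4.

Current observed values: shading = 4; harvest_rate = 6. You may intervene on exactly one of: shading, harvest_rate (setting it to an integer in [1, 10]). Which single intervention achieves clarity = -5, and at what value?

set shading = 1

Intervening on shading: with other inputs at their observed values, clarity = -3*shading - 2. Solving for -5 gives shading = 1, within [1, 10].
Intervening on harvest_rate: clarity = -harvest_rate - 8. Reaching -5 requires harvest_rate = -3, outside [1, 10].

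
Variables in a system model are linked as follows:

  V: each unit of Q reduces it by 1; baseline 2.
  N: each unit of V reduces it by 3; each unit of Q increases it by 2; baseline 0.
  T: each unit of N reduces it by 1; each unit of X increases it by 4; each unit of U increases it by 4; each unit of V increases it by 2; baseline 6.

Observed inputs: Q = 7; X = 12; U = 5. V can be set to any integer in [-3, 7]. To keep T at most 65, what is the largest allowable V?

Intervening on V fixes its value directly, overriding its dependence on Q.
Substituting into the N equation gives N = -3*V + 14.
So T = 5*V + 60.
Require 5*V + 60 ≤ 65, so V ≤ 1.
The largest integer in [-3, 7] satisfying this is 1.

V = 1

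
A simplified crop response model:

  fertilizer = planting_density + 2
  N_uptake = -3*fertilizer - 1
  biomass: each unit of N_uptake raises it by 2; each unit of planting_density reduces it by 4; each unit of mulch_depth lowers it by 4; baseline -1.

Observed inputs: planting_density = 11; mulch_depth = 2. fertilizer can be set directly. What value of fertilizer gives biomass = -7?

fertilizer = -8

Intervening on fertilizer fixes its value directly, overriding its dependence on planting_density.
Substituting into the biomass equation gives biomass = -6*fertilizer - 55.
Solve -6*fertilizer - 55 = -7: fertilizer = (-7 + 55) / -6 = -8.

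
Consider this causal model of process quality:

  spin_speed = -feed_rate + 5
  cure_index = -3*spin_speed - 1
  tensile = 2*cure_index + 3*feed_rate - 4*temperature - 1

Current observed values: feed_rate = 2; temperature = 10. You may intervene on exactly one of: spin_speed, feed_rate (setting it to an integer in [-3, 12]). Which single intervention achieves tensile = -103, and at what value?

Intervening on spin_speed: with other inputs at their observed values, tensile = -6*spin_speed - 37. Solving for -103 gives spin_speed = 11, within [-3, 12].
Intervening on feed_rate: tensile = 9*feed_rate - 73. Reaching -103 requires feed_rate = -10/3, not an integer.

set spin_speed = 11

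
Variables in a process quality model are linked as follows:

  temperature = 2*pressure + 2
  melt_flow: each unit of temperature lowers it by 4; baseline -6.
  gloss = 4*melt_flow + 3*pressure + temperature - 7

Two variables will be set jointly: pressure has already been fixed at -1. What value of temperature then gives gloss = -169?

temperature = 9

With pressure held at -1:
Intervening on temperature fixes its value directly, overriding its dependence on pressure.
Substituting into the gloss equation gives gloss = -15*temperature - 34.
Solve -15*temperature - 34 = -169: temperature = (-169 + 34) / -15 = 9.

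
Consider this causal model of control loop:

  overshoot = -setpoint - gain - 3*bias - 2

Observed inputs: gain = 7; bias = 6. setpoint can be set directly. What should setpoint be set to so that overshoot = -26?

setpoint = -1

Substituting into the overshoot equation gives overshoot = -setpoint - 27.
Solve -setpoint - 27 = -26: setpoint = (-26 + 27) / -1 = -1.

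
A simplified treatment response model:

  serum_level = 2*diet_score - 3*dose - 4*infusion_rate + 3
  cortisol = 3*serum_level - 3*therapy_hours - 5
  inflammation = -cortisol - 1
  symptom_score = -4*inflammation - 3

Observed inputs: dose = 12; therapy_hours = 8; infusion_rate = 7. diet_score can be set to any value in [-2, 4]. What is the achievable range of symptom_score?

-895 to -751

Substituting into the serum_level equation gives serum_level = 2*diet_score - 61.
Substituting into the cortisol equation gives cortisol = 6*diet_score - 212.
Substituting into the inflammation equation gives inflammation = -6*diet_score + 211.
Substituting into the symptom_score equation gives symptom_score = 24*diet_score - 847.
Linear in diet_score, so extremes are at the endpoints: diet_score = -2 gives symptom_score = -895; diet_score = 4 gives symptom_score = -751.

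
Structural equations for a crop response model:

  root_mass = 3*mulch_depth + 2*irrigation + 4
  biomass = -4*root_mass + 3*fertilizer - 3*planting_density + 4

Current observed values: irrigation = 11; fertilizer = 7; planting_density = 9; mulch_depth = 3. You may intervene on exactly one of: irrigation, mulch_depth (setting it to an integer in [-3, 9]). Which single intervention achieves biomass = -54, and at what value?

set irrigation = 0

Intervening on irrigation: with other inputs at their observed values, biomass = -8*irrigation - 54. Solving for -54 gives irrigation = 0, within [-3, 9].
Intervening on mulch_depth: biomass = -12*mulch_depth - 106. Reaching -54 requires mulch_depth = -13/3, not an integer.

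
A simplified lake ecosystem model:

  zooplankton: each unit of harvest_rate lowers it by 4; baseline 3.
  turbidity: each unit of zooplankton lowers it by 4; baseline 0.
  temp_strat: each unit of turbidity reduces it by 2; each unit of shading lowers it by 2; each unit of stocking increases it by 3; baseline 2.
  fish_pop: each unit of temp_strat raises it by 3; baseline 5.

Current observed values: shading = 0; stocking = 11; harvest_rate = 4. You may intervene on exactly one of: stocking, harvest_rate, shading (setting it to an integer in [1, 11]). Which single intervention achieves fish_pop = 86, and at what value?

set harvest_rate = 1

Intervening on stocking: fish_pop = 9*stocking - 301. Reaching 86 requires stocking = 43, outside [1, 11].
Intervening on harvest_rate: with other inputs at their observed values, fish_pop = -96*harvest_rate + 182. Solving for 86 gives harvest_rate = 1, within [1, 11].
Intervening on shading: fish_pop = -6*shading - 202. Reaching 86 requires shading = -48, outside [1, 11].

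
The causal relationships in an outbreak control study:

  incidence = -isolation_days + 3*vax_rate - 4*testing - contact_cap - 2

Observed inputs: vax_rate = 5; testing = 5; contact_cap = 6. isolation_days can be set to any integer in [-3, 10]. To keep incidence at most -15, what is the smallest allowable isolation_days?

isolation_days = 2

Substituting into the incidence equation gives incidence = -isolation_days - 13.
Require -isolation_days - 13 ≤ -15, so isolation_days ≥ 2.
The smallest integer in [-3, 10] satisfying this is 2.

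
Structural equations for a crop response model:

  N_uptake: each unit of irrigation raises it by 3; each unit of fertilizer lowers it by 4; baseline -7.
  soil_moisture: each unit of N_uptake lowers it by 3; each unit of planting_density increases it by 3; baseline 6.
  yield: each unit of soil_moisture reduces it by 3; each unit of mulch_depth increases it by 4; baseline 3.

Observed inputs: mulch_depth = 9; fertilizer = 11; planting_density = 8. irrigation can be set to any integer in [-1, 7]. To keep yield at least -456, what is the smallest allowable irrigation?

irrigation = 2

Substituting into the N_uptake equation gives N_uptake = 3*irrigation - 51.
This gives soil_moisture = -9*irrigation + 183.
So yield = 27*irrigation - 510.
Require 27*irrigation - 510 ≥ -456, so irrigation ≥ 2.
The smallest integer in [-1, 7] satisfying this is 2.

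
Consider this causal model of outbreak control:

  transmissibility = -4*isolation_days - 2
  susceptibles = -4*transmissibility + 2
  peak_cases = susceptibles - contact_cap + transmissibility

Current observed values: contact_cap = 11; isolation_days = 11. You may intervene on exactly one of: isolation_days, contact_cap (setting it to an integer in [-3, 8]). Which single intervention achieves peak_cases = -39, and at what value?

Intervening on isolation_days: with other inputs at their observed values, peak_cases = 12*isolation_days - 3. Solving for -39 gives isolation_days = -3, within [-3, 8].
Intervening on contact_cap: peak_cases = -contact_cap + 140. Reaching -39 requires contact_cap = 179, outside [-3, 8].

set isolation_days = -3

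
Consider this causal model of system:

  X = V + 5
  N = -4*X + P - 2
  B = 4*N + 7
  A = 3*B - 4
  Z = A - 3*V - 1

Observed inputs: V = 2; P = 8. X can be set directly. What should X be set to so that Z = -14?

X = 2

Intervening on X fixes its value directly, overriding its dependence on V.
Substituting into the N equation gives N = -4*X + 6.
B becomes -16*X + 31.
This gives A = -48*X + 89.
This gives Z = -48*X + 82.
Solve -48*X + 82 = -14: X = (-14 - 82) / -48 = 2.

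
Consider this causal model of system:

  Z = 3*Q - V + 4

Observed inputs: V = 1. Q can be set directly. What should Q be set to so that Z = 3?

Substituting into the Z equation gives Z = 3*Q + 3.
Solve 3*Q + 3 = 3: Q = (3 - 3) / 3 = 0.

Q = 0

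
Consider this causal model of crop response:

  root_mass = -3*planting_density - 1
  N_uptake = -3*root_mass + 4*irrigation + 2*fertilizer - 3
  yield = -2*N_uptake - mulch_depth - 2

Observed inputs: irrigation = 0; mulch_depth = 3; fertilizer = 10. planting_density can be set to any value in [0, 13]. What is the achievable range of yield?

Substituting into the N_uptake equation gives N_uptake = 9*planting_density + 20.
Substituting into the yield equation gives yield = -18*planting_density - 45.
Linear in planting_density, so extremes are at the endpoints: planting_density = 0 gives yield = -45; planting_density = 13 gives yield = -279.

-279 to -45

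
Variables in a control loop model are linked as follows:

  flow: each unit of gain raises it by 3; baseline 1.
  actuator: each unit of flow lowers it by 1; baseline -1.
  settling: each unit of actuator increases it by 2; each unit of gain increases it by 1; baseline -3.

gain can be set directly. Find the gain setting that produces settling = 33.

gain = -8

Substituting into the actuator equation gives actuator = -3*gain - 2.
Substituting into the settling equation gives settling = -5*gain - 7.
Solve -5*gain - 7 = 33: gain = (33 + 7) / -5 = -8.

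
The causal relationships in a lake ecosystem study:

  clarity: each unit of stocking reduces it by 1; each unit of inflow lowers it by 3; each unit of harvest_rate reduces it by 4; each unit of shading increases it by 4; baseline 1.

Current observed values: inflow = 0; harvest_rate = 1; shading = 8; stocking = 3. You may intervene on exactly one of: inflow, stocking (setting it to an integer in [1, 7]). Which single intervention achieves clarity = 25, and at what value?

Intervening on inflow: clarity = -3*inflow + 26. Reaching 25 requires inflow = 1/3, not an integer.
Intervening on stocking: with other inputs at their observed values, clarity = -stocking + 29. Solving for 25 gives stocking = 4, within [1, 7].

set stocking = 4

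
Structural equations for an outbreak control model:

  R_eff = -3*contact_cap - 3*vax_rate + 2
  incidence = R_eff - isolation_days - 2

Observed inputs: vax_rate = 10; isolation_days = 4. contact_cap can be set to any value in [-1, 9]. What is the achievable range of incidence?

-61 to -31

Substituting into the R_eff equation gives R_eff = -3*contact_cap - 28.
Substituting into the incidence equation gives incidence = -3*contact_cap - 34.
Linear in contact_cap, so extremes are at the endpoints: contact_cap = -1 gives incidence = -31; contact_cap = 9 gives incidence = -61.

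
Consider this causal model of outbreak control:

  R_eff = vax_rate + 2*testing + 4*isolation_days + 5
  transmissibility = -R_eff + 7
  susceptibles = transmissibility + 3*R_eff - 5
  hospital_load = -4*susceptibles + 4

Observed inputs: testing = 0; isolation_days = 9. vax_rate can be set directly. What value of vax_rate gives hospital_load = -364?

vax_rate = 4

Substituting into the R_eff equation gives R_eff = vax_rate + 41.
Substituting into the transmissibility equation gives transmissibility = -vax_rate - 34.
This gives susceptibles = 2*vax_rate + 84.
Substituting into the hospital_load equation gives hospital_load = -8*vax_rate - 332.
Solve -8*vax_rate - 332 = -364: vax_rate = (-364 + 332) / -8 = 4.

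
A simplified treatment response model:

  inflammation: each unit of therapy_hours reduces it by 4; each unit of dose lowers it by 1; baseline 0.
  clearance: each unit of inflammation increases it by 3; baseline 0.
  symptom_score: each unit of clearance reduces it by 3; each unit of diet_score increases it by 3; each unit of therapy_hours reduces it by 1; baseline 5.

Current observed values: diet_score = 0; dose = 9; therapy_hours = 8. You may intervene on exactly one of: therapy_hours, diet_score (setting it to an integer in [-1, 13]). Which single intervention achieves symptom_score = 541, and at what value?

Intervening on therapy_hours: with other inputs at their observed values, symptom_score = 35*therapy_hours + 86. Solving for 541 gives therapy_hours = 13, within [-1, 13].
Intervening on diet_score: symptom_score = 3*diet_score + 366. Reaching 541 requires diet_score = 175/3, not an integer.

set therapy_hours = 13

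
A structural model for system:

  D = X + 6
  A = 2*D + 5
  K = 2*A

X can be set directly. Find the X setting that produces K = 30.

Substituting into the A equation gives A = 2*X + 17.
So K = 4*X + 34.
Solve 4*X + 34 = 30: X = (30 - 34) / 4 = -1.

X = -1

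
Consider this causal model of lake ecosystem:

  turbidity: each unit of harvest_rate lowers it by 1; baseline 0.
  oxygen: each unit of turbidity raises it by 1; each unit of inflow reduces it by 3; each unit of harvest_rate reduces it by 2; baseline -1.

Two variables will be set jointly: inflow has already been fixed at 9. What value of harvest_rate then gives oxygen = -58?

harvest_rate = 10

With inflow held at 9:
Substituting into the oxygen equation gives oxygen = -3*harvest_rate - 28.
Solve -3*harvest_rate - 28 = -58: harvest_rate = (-58 + 28) / -3 = 10.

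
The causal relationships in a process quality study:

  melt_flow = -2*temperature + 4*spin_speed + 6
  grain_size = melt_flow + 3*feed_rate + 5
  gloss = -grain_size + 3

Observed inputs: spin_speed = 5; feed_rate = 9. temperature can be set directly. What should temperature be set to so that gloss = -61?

Substituting into the melt_flow equation gives melt_flow = -2*temperature + 26.
So grain_size = -2*temperature + 58.
Substituting into the gloss equation gives gloss = 2*temperature - 55.
Solve 2*temperature - 55 = -61: temperature = (-61 + 55) / 2 = -3.

temperature = -3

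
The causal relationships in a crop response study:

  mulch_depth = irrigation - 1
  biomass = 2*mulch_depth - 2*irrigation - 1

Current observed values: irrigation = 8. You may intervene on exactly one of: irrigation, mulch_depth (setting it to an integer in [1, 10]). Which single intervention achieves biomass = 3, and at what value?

Intervening on irrigation: the paths from irrigation to biomass cancel (net effect zero), leaving biomass = -3; 3 is unreachable this way.
Intervening on mulch_depth: with other inputs at their observed values, biomass = 2*mulch_depth - 17. Solving for 3 gives mulch_depth = 10, within [1, 10].

set mulch_depth = 10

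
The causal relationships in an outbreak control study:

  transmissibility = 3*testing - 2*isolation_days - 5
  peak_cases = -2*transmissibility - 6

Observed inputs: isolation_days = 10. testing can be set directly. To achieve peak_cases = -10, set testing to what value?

Substituting into the transmissibility equation gives transmissibility = 3*testing - 25.
Substituting into the peak_cases equation gives peak_cases = -6*testing + 44.
Solve -6*testing + 44 = -10: testing = (-10 - 44) / -6 = 9.

testing = 9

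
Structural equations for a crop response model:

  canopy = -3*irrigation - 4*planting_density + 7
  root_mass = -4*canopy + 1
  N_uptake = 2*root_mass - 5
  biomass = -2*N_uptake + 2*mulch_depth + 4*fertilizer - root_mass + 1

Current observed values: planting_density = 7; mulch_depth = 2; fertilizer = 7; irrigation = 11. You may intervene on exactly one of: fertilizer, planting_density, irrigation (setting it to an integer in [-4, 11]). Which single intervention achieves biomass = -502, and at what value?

set irrigation = 2

Intervening on fertilizer: biomass = 4*fertilizer - 1070. Reaching -502 requires fertilizer = 142, outside [-4, 11].
Intervening on planting_density: biomass = -80*planting_density - 482. Reaching -502 requires planting_density = 1/4, not an integer.
Intervening on irrigation: with other inputs at their observed values, biomass = -60*irrigation - 382. Solving for -502 gives irrigation = 2, within [-4, 11].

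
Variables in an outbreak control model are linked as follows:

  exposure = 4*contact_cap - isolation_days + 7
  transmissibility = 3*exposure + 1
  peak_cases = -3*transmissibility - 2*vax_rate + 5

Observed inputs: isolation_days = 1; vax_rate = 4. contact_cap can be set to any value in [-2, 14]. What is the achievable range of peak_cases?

-564 to 12

Substituting into the exposure equation gives exposure = 4*contact_cap + 6.
Substituting into the transmissibility equation gives transmissibility = 12*contact_cap + 19.
This gives peak_cases = -36*contact_cap - 60.
Linear in contact_cap, so extremes are at the endpoints: contact_cap = -2 gives peak_cases = 12; contact_cap = 14 gives peak_cases = -564.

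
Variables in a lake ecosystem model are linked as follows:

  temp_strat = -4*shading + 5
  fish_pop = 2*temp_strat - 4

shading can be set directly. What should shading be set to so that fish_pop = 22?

Substituting into the fish_pop equation gives fish_pop = -8*shading + 6.
Solve -8*shading + 6 = 22: shading = (22 - 6) / -8 = -2.

shading = -2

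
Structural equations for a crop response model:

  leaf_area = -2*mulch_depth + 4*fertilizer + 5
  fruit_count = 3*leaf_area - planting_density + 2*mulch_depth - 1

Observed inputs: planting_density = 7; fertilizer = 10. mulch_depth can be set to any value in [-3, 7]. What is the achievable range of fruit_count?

99 to 139

Substituting into the leaf_area equation gives leaf_area = -2*mulch_depth + 45.
Substituting into the fruit_count equation gives fruit_count = -4*mulch_depth + 127.
Linear in mulch_depth, so extremes are at the endpoints: mulch_depth = -3 gives fruit_count = 139; mulch_depth = 7 gives fruit_count = 99.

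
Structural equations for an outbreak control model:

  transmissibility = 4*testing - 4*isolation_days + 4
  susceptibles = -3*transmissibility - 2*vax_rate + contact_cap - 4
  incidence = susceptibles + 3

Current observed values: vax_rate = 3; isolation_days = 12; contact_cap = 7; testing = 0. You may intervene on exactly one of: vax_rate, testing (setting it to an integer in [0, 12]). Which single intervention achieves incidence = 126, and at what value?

set vax_rate = 6

Intervening on vax_rate: with other inputs at their observed values, incidence = -2*vax_rate + 138. Solving for 126 gives vax_rate = 6, within [0, 12].
Intervening on testing: incidence = -12*testing + 132. Reaching 126 requires testing = 1/2, not an integer.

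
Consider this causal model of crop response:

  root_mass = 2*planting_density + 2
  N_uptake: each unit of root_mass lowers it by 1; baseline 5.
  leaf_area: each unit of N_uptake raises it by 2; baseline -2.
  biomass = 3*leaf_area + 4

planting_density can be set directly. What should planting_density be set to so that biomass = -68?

Substituting into the N_uptake equation gives N_uptake = -2*planting_density + 3.
Substituting into the leaf_area equation gives leaf_area = -4*planting_density + 4.
Substituting into the biomass equation gives biomass = -12*planting_density + 16.
Solve -12*planting_density + 16 = -68: planting_density = (-68 - 16) / -12 = 7.

planting_density = 7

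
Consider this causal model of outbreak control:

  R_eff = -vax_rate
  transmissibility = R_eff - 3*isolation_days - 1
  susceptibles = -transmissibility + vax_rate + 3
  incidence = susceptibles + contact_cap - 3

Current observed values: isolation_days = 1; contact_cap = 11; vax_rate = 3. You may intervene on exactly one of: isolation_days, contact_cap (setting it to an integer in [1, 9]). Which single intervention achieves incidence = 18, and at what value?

set contact_cap = 8

Intervening on isolation_days: incidence = 3*isolation_days + 18. Reaching 18 requires isolation_days = 0, outside [1, 9].
Intervening on contact_cap: with other inputs at their observed values, incidence = contact_cap + 10. Solving for 18 gives contact_cap = 8, within [1, 9].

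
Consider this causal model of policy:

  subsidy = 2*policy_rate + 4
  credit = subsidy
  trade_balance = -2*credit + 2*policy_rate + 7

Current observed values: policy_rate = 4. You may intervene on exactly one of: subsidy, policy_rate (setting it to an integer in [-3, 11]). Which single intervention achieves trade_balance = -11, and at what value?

set policy_rate = 5

Intervening on subsidy: trade_balance = -2*subsidy + 15. Reaching -11 requires subsidy = 13, outside [-3, 11].
Intervening on policy_rate: with other inputs at their observed values, trade_balance = -2*policy_rate - 1. Solving for -11 gives policy_rate = 5, within [-3, 11].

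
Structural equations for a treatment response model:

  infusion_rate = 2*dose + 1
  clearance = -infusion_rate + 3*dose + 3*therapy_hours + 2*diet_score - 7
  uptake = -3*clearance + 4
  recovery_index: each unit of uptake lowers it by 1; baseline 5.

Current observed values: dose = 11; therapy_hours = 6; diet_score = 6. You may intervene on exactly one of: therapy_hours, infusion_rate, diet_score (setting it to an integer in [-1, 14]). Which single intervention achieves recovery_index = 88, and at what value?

Intervening on therapy_hours: recovery_index = 9*therapy_hours + 46. Reaching 88 requires therapy_hours = 14/3, not an integer.
Intervening on infusion_rate: recovery_index = -3*infusion_rate + 169. Reaching 88 requires infusion_rate = 27, outside [-1, 14].
Intervening on diet_score: with other inputs at their observed values, recovery_index = 6*diet_score + 64. Solving for 88 gives diet_score = 4, within [-1, 14].

set diet_score = 4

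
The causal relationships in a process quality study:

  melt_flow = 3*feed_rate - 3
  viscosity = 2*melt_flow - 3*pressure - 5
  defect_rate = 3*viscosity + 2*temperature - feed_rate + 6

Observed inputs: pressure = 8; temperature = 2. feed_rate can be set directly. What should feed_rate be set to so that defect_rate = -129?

feed_rate = -2

Substituting into the viscosity equation gives viscosity = 6*feed_rate - 35.
Substituting into the defect_rate equation gives defect_rate = 17*feed_rate - 95.
Solve 17*feed_rate - 95 = -129: feed_rate = (-129 + 95) / 17 = -2.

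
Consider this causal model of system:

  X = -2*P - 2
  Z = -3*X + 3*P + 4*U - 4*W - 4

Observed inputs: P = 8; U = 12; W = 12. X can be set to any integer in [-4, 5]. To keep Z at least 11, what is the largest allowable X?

X = 3

Intervening on X fixes its value directly, overriding its dependence on P.
Substituting into the Z equation gives Z = -3*X + 20.
Require -3*X + 20 ≥ 11, so X ≤ 3.
The largest integer in [-4, 5] satisfying this is 3.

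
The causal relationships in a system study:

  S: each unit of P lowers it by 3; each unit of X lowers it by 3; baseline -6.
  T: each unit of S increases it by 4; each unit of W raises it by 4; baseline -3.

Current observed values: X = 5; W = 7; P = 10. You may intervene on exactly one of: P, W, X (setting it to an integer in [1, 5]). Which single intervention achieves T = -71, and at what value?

set P = 1

Intervening on P: with other inputs at their observed values, T = -12*P - 59. Solving for -71 gives P = 1, within [1, 5].
Intervening on W: T = 4*W - 207. Reaching -71 requires W = 34, outside [1, 5].
Intervening on X: T = -12*X - 119. Reaching -71 requires X = -4, outside [1, 5].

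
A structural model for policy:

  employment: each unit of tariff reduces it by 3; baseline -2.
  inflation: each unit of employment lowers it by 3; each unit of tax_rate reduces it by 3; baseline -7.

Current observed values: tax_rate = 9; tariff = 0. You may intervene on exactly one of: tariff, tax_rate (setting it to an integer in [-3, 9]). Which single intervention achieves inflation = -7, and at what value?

Intervening on tariff: inflation = 9*tariff - 28. Reaching -7 requires tariff = 7/3, not an integer.
Intervening on tax_rate: with other inputs at their observed values, inflation = -3*tax_rate - 1. Solving for -7 gives tax_rate = 2, within [-3, 9].

set tax_rate = 2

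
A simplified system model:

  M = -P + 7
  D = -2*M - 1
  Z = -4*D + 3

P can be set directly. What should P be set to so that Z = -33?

P = 12

Substituting into the D equation gives D = 2*P - 15.
This gives Z = -8*P + 63.
Solve -8*P + 63 = -33: P = (-33 - 63) / -8 = 12.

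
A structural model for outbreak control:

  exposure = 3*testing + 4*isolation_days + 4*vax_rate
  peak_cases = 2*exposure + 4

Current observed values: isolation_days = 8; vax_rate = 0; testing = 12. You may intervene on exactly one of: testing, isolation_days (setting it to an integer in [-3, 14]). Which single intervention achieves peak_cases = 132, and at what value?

set isolation_days = 7

Intervening on testing: peak_cases = 6*testing + 68. Reaching 132 requires testing = 32/3, not an integer.
Intervening on isolation_days: with other inputs at their observed values, peak_cases = 8*isolation_days + 76. Solving for 132 gives isolation_days = 7, within [-3, 14].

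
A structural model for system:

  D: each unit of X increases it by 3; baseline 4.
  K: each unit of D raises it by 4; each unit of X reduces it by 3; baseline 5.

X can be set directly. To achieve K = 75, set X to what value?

X = 6

Substituting into the K equation gives K = 9*X + 21.
Solve 9*X + 21 = 75: X = (75 - 21) / 9 = 6.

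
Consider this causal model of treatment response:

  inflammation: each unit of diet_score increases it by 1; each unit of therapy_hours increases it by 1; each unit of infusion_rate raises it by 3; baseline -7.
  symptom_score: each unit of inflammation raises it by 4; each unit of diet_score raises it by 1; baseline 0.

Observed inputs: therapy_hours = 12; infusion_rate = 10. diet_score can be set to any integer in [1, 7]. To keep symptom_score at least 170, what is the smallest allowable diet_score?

diet_score = 6

Substituting into the inflammation equation gives inflammation = diet_score + 35.
This gives symptom_score = 5*diet_score + 140.
Require 5*diet_score + 140 ≥ 170, so diet_score ≥ 6.
The smallest integer in [1, 7] satisfying this is 6.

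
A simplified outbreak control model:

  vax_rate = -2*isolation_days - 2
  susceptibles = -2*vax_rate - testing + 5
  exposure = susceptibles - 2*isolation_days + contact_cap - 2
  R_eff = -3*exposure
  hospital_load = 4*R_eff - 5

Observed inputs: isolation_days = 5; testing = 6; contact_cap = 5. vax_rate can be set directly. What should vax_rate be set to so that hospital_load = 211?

Intervening on vax_rate fixes its value directly, overriding its dependence on isolation_days.
Substituting into the susceptibles equation gives susceptibles = -2*vax_rate - 1.
Substituting into the exposure equation gives exposure = -2*vax_rate - 8.
Substituting into the R_eff equation gives R_eff = 6*vax_rate + 24.
Substituting into the hospital_load equation gives hospital_load = 24*vax_rate + 91.
Solve 24*vax_rate + 91 = 211: vax_rate = (211 - 91) / 24 = 5.

vax_rate = 5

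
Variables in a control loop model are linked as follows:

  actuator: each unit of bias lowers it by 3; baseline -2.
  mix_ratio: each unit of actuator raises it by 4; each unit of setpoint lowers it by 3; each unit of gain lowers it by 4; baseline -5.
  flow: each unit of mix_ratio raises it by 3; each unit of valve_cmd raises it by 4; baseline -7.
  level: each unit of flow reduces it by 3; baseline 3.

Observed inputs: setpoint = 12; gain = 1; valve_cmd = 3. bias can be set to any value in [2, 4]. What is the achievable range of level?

Substituting into the mix_ratio equation gives mix_ratio = -12*bias - 53.
Substituting into the flow equation gives flow = -36*bias - 154.
So level = 108*bias + 465.
Linear in bias, so extremes are at the endpoints: bias = 2 gives level = 681; bias = 4 gives level = 897.

681 to 897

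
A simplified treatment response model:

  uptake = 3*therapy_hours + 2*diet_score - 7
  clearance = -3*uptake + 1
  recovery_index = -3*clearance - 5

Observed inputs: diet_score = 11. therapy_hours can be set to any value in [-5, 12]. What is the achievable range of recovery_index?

Substituting into the uptake equation gives uptake = 3*therapy_hours + 15.
Substituting into the clearance equation gives clearance = -9*therapy_hours - 44.
Substituting into the recovery_index equation gives recovery_index = 27*therapy_hours + 127.
Linear in therapy_hours, so extremes are at the endpoints: therapy_hours = -5 gives recovery_index = -8; therapy_hours = 12 gives recovery_index = 451.

-8 to 451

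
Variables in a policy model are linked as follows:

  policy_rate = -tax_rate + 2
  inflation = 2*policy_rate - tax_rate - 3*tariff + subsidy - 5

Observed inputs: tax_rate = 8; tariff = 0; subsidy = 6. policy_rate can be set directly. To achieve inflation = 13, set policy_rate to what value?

Intervening on policy_rate fixes its value directly, overriding its dependence on tax_rate.
Substituting into the inflation equation gives inflation = 2*policy_rate - 7.
Solve 2*policy_rate - 7 = 13: policy_rate = (13 + 7) / 2 = 10.

policy_rate = 10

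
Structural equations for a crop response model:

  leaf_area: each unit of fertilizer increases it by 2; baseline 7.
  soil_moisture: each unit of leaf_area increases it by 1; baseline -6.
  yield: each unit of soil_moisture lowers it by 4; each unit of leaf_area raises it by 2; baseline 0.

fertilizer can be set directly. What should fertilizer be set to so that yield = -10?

fertilizer = 5

Substituting into the soil_moisture equation gives soil_moisture = 2*fertilizer + 1.
Substituting into the yield equation gives yield = -4*fertilizer + 10.
Solve -4*fertilizer + 10 = -10: fertilizer = (-10 - 10) / -4 = 5.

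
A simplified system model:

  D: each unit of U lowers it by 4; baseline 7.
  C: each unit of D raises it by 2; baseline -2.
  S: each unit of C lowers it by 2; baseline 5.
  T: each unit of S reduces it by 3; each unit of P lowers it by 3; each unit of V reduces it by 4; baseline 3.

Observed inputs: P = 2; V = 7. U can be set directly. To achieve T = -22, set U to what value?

U = 1

Substituting into the C equation gives C = -8*U + 12.
Substituting into the S equation gives S = 16*U - 19.
This gives T = -48*U + 26.
Solve -48*U + 26 = -22: U = (-22 - 26) / -48 = 1.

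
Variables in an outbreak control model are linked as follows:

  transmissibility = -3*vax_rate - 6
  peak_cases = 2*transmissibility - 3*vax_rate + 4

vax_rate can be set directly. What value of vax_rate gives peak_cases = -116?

Substituting into the peak_cases equation gives peak_cases = -9*vax_rate - 8.
Solve -9*vax_rate - 8 = -116: vax_rate = (-116 + 8) / -9 = 12.

vax_rate = 12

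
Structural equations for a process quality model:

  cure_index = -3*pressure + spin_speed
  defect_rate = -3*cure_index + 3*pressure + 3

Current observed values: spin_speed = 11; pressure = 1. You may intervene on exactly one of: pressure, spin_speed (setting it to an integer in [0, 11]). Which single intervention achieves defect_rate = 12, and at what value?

set spin_speed = 1

Intervening on pressure: defect_rate = 12*pressure - 30. Reaching 12 requires pressure = 7/2, not an integer.
Intervening on spin_speed: with other inputs at their observed values, defect_rate = -3*spin_speed + 15. Solving for 12 gives spin_speed = 1, within [0, 11].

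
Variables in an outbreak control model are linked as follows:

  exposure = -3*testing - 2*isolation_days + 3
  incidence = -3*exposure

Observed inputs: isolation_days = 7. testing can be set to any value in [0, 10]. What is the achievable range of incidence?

Substituting into the exposure equation gives exposure = -3*testing - 11.
Substituting into the incidence equation gives incidence = 9*testing + 33.
Linear in testing, so extremes are at the endpoints: testing = 0 gives incidence = 33; testing = 10 gives incidence = 123.

33 to 123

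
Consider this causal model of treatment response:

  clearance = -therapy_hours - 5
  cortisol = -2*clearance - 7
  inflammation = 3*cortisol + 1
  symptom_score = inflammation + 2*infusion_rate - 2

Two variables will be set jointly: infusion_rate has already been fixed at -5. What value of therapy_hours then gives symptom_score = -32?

With infusion_rate held at -5:
Substituting into the cortisol equation gives cortisol = 2*therapy_hours + 3.
This gives inflammation = 6*therapy_hours + 10.
This gives symptom_score = 6*therapy_hours - 2.
Solve 6*therapy_hours - 2 = -32: therapy_hours = (-32 + 2) / 6 = -5.

therapy_hours = -5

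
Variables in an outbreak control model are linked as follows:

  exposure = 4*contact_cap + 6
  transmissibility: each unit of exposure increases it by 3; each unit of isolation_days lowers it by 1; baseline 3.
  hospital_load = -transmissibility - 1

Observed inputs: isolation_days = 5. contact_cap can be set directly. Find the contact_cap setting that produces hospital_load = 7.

contact_cap = -2

Substituting into the transmissibility equation gives transmissibility = 12*contact_cap + 16.
hospital_load becomes -12*contact_cap - 17.
Solve -12*contact_cap - 17 = 7: contact_cap = (7 + 17) / -12 = -2.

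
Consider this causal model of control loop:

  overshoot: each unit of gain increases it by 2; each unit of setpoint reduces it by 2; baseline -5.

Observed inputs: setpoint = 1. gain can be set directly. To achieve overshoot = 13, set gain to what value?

Substituting into the overshoot equation gives overshoot = 2*gain - 7.
Solve 2*gain - 7 = 13: gain = (13 + 7) / 2 = 10.

gain = 10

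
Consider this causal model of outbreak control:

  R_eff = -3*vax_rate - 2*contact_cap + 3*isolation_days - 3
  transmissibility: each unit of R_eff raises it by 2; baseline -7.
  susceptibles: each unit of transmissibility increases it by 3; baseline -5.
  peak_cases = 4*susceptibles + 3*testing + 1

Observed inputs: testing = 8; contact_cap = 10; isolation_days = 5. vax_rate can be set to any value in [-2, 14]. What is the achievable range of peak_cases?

Substituting into the R_eff equation gives R_eff = -3*vax_rate - 8.
So transmissibility = -6*vax_rate - 23.
susceptibles becomes -18*vax_rate - 74.
Substituting into the peak_cases equation gives peak_cases = -72*vax_rate - 271.
Linear in vax_rate, so extremes are at the endpoints: vax_rate = -2 gives peak_cases = -127; vax_rate = 14 gives peak_cases = -1279.

-1279 to -127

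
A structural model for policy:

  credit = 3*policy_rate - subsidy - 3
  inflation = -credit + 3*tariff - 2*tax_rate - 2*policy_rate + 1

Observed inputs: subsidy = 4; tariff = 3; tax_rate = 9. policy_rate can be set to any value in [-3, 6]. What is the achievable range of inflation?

Substituting into the credit equation gives credit = 3*policy_rate - 7.
inflation becomes -5*policy_rate - 1.
Linear in policy_rate, so extremes are at the endpoints: policy_rate = -3 gives inflation = 14; policy_rate = 6 gives inflation = -31.

-31 to 14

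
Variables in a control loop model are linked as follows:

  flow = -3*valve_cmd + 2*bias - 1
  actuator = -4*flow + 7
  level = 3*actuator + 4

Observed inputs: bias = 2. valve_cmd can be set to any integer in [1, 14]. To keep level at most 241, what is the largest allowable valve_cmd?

Substituting into the flow equation gives flow = -3*valve_cmd + 3.
Substituting into the actuator equation gives actuator = 12*valve_cmd - 5.
Substituting into the level equation gives level = 36*valve_cmd - 11.
Require 36*valve_cmd - 11 ≤ 241, so valve_cmd ≤ 7.
The largest integer in [1, 14] satisfying this is 7.

valve_cmd = 7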